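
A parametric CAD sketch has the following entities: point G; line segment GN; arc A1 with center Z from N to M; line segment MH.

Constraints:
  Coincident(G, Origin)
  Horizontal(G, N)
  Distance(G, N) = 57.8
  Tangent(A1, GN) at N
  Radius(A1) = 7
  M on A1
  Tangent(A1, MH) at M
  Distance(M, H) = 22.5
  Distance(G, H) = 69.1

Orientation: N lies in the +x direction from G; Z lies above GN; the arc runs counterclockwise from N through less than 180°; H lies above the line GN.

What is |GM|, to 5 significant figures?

65.222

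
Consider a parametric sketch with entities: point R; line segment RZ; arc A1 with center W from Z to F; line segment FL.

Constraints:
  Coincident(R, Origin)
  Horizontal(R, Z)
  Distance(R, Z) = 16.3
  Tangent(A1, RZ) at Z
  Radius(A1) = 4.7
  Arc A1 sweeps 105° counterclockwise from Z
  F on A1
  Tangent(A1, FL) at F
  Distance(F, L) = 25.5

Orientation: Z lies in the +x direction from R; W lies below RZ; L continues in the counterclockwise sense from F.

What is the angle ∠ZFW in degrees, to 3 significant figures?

37.5°

R is at the origin; RZ is horizontal with |RZ| = 16.3 and Z on the +x side, so Z = (16.3, 0.00). Tangency of A1 to RZ means the radius WZ is perpendicular to RZ, so W = Z + (0, -4.7) = (16.3, -4.70). On A1, Z sits at bearing 90° from W; a 105° counterclockwise sweep puts F at bearing 195°, so F = W + 4.7·(cos 195°, sin 195°) = (11.8, -5.92). Then cos ∠ZFW = FZ·FW / (|FZ||FW|), giving 37.5°.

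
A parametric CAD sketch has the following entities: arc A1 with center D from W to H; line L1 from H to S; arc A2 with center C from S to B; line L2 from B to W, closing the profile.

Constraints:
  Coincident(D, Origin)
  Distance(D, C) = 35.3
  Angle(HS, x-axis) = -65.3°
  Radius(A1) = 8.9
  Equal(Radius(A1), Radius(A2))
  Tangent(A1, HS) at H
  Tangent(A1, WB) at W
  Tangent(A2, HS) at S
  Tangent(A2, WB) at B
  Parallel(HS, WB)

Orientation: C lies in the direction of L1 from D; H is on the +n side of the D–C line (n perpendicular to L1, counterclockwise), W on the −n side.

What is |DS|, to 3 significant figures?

36.4

The slot axis is L1's direction at -65.3°, so u = (cos -65.3°, sin -65.3°) = (0.418, -0.909) and n = (−sin -65.3°, cos -65.3°) = (0.909, 0.418). D is at the origin and C lies 35.3 along u from D, so C = 35.3·u = (14.8, -32.1). Tangency of A1 to both parallel lines with radius 8.9 puts H and W at D ± 8.9·n: H = (8.09, 3.72), W = (-8.09, -3.72). Equal radii place S and B the same way about C: S = C + 8.9·n = (22.8, -28.4), B = C − 8.9·n = (6.66, -35.8). Then |DS| = |S − D| = 36.4.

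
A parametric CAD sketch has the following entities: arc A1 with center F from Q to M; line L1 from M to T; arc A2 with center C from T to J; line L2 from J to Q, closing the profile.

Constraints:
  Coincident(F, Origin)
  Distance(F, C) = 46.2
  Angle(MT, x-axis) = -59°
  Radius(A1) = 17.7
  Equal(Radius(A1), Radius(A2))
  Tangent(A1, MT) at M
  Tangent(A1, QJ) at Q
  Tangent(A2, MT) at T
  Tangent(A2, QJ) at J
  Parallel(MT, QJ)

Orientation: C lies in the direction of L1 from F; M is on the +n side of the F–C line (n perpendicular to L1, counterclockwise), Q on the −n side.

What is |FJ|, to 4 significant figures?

49.47

The slot axis is L1's direction at -59.0°, so u = (cos -59.0°, sin -59.0°) = (0.5150, -0.8572) and n = (−sin -59.0°, cos -59.0°) = (0.8572, 0.5150). F is at the origin and C lies 46.2 along u from F, so C = 46.2·u = (23.79, -39.60). Tangency of A1 to both parallel lines with radius 17.7 puts M and Q at F ± 17.7·n: M = (15.17, 9.116), Q = (-15.17, -9.116). Equal radii place T and J the same way about C: T = C + 17.7·n = (38.97, -30.48), J = C − 17.7·n = (8.623, -48.72). Then |FJ| = |J − F| = 49.47.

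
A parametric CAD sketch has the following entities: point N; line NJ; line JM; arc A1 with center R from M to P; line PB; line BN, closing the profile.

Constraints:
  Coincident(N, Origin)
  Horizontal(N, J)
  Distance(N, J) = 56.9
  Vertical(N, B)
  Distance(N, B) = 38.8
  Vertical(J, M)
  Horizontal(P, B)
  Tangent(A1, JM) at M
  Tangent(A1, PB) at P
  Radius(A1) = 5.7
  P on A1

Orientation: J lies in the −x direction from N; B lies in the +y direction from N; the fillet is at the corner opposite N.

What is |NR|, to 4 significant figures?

60.97

N is at the origin; N and J share the same y with |NJ| = 56.9 and J on the −x side, so J = (-56.90, 0.000). N and B share the same x with |NB| = 38.8 and B on the +y side, so B = (0.000, 38.80). The virtual corner opposite N is at (-56.90, 38.80). Tangency of A1 to JM means the radius RM is perpendicular to JM and since A1 is tangent to PB there, RP ⟂ PB, with radius 5.7, so the center R sits 5.7 in from both sides at R = (-51.20, 33.10). Then |NR| = |R − N| = 60.97.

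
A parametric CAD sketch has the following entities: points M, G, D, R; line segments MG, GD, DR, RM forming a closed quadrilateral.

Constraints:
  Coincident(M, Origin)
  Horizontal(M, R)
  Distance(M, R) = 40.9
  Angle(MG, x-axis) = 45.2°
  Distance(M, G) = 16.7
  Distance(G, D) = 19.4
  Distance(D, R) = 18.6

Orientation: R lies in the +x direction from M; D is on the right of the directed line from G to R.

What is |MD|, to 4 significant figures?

23.14

M is at the origin; MR is horizontal with |MR| = 40.9 and R in +x, so R = (40.9, 0). MG runs at 45.2° with |MG| = 16.7, so G = (11.77, 11.85). D is determined by |GD| = 19.4 and |DR| = 18.6 together: it lies at the intersection of circle(G, 19.4) and circle(R, 18.6). With |GR| = 31.45, the foot of the radical line on GR is 16.21 from G and the perpendicular offset is √(19.4² − 16.21²) = 10.66. Taking the right-of-GR solution: D = (22.76, -4.132).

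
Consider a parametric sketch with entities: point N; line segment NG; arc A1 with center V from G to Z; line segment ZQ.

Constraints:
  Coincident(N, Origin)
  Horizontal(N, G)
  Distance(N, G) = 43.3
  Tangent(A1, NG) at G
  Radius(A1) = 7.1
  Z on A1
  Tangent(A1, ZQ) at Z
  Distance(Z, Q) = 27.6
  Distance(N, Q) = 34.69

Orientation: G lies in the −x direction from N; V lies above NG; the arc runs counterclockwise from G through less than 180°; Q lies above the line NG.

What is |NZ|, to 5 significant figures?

37.469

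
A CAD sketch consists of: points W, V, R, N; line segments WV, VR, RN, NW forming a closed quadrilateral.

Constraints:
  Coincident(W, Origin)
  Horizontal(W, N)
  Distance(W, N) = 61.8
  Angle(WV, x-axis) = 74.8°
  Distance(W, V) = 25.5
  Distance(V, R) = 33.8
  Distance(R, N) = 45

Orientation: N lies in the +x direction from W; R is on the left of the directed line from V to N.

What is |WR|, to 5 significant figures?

53.547

Checks: |VR| = 33.80 ✓; |RN| = 45.00 ✓.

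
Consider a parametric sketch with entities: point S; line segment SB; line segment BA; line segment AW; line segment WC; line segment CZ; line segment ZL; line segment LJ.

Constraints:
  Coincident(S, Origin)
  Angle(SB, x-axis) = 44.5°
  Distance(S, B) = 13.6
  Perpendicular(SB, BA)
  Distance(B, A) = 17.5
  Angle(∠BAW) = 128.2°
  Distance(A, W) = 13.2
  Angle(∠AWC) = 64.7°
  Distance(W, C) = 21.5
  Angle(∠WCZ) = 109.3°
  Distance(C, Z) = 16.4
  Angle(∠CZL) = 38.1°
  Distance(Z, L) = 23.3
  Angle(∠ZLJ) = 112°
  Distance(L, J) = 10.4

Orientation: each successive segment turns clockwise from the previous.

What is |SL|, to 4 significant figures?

18.45

S is at the origin; SB runs at 44.5° with length 13.6, so B = (9.700, 9.532). SB is perpendicular to BA, so BA runs at -45.50°; with |BA| = 17.5, A = (21.97, -2.950). ∠BAW = 128.2° gives AW at -97.30° from the x-axis; with |AW| = 13.2, W = (20.29, -16.04). ∠AWC = 64.7° gives WC at 147.4° from the x-axis; with |WC| = 21.5, C = (2.176, -4.459). ∠WCZ = 109.3° gives CZ at 76.70° from the x-axis; with |CZ| = 16.4, Z = (5.949, 11.50). ∠CZL = 38.1° gives ZL at -65.20° from the x-axis; with |ZL| = 23.3, L = (15.72, -9.650). Then |SL| = |L − S| = 18.45.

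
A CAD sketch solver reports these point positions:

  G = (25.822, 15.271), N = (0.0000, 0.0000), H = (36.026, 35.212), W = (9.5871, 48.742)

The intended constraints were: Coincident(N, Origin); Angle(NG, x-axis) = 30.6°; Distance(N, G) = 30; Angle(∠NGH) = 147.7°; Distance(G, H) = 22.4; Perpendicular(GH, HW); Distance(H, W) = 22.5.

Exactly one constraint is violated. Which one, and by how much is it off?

Distance(H, W) = 22.5 — off by 7.20.

N = (0.00, 0.00) ✓; NG at 30.60° ✓; |NG| = 30.00 ✓; ∠NGH = 147.7° ✓; |GH| = 22.40 ✓; ∠(GH, HW) = 90.00° ✓; |HW| = 29.70 ✗.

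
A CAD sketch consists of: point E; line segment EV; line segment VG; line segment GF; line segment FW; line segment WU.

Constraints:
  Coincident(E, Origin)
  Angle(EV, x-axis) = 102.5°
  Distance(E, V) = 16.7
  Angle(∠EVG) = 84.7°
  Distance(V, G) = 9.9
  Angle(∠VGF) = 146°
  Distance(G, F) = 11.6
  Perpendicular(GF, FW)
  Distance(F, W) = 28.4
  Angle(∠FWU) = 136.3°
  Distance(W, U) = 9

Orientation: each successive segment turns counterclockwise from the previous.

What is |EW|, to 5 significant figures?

13.565

∠VGF = 146.0° gives GF at -128.20° from the x-axis; with |GF| = 11.6, F = (-20.214, 4.1618). GF ⟂ FW, so FW runs at -38.200°; with |FW| = 28.4, W = (2.1042, -13.401). Then |EW| = |W − E| = 13.565.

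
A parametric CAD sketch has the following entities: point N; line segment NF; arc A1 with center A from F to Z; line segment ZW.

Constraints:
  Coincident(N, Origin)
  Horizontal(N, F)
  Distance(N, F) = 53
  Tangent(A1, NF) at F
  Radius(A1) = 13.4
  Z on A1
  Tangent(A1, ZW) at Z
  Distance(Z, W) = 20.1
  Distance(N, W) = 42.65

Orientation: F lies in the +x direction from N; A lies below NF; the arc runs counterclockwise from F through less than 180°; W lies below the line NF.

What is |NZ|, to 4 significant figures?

41.44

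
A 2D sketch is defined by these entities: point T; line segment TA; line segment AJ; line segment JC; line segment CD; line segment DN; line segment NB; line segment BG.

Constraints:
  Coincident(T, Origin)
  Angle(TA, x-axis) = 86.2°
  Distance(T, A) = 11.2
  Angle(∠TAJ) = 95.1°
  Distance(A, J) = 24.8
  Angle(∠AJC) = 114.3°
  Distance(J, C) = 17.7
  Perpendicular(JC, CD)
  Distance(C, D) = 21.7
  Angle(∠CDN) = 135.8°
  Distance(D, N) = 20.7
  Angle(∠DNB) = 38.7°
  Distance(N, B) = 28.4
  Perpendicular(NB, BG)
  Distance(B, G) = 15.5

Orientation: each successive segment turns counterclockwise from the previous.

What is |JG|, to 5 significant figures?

23.537

T is at the origin; TA runs at 86.2° with length 11.2, so A = (0.74227, 11.175). ∠TAJ = 95.1° gives AJ at 171.10° from the x-axis; with |AJ| = 24.8, J = (-23.759, 15.012). ∠AJC = 114.3° gives JC at -123.20° from the x-axis; with |JC| = 17.7, C = (-33.451, 0.20147). JC is perpendicular to CD, so CD runs at -33.200°; with |CD| = 21.7, D = (-15.293, -11.681). ∠CDN = 135.8° gives DN at 11.000° from the x-axis; with |DN| = 20.7, N = (5.0265, -7.7309). ∠DNB = 38.7° gives NB at 152.30° from the x-axis; with |NB| = 28.4, B = (-20.119, 5.4706). NB ⟂ BG, so BG runs at -117.70°; with |BG| = 15.5, G = (-27.324, -8.2530). Then |JG| = |G − J| = 23.537.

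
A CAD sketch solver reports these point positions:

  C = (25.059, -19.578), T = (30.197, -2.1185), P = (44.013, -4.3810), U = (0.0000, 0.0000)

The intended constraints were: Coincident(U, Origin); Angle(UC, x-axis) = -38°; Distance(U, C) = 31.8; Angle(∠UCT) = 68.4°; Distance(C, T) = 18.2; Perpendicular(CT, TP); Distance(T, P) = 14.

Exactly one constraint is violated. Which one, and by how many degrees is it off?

Perpendicular(CT, TP) — off by 7.10°.

U = (0.00, 0.00) ✓; UC at -38.00° ✓; |UC| = 31.80 ✓; ∠UCT = 68.40° ✓; |CT| = 18.20 ✓; ∠(CT, TP) = 82.90° ✗; |TP| = 14.00 ✓.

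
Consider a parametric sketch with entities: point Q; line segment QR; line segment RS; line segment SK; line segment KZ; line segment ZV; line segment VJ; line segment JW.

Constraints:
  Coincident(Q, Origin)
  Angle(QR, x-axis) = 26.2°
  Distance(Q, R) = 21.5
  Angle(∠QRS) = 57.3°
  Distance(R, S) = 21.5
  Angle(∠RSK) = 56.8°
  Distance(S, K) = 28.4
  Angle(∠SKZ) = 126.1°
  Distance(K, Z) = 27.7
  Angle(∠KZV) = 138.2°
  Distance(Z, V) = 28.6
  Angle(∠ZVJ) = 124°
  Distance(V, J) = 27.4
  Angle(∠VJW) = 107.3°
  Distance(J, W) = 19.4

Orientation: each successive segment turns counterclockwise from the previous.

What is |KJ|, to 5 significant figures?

64.711

∠KZV = 138.2° gives ZV at 7.8000° from the x-axis; with |ZV| = 28.6, V = (53.222, -19.391). ∠ZVJ = 124.0° gives VJ at 63.800° from the x-axis; with |VJ| = 27.4, J = (65.319, 5.1936). Then |KJ| = |J − K| = 64.711.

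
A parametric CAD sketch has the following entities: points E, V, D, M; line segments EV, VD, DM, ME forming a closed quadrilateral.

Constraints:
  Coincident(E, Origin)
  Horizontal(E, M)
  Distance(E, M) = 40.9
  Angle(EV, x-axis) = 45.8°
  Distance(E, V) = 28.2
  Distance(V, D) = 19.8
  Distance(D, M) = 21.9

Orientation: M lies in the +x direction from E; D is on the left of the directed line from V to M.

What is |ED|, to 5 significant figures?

45.046

Checks: |EM| = 40.90 ✓; |EV| = 28.20 ✓; |VD| = 19.80 ✓; |DM| = 21.90 ✓.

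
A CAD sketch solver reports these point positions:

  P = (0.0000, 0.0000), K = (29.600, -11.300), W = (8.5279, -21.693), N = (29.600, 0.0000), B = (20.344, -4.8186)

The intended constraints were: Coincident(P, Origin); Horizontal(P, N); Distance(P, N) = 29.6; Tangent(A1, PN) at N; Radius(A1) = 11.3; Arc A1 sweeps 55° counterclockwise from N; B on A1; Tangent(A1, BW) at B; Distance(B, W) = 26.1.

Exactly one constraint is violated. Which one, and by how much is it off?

Distance(B, W) = 26.1 — off by 5.50.

P = (0.00, 0.00) ✓; P.y = 0.00, N.y = 0.00 ✓; |PN| = 29.60 ✓; ∠(KN, NP) = 90.00° ✓; |KN| = 11.30 ✓; bearing(K→B) − bearing(K→N) = 55.00° ✓; |KB| = 11.30 ✓; ∠(KB, BW) = 90.00° ✓; |BW| = 20.60 ✗.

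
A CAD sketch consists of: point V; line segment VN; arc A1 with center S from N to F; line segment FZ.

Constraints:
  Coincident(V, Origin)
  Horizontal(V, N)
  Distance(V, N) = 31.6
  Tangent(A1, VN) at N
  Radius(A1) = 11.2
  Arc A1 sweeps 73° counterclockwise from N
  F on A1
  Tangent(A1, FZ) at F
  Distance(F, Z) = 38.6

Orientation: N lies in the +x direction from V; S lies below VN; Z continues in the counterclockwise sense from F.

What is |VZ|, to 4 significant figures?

45.86

On A1, N sits at bearing 90° from S; a 73° counterclockwise sweep puts F at bearing 163°, so F = S + 11.2·(cos 163°, sin 163°) = (20.89, -7.925). The tangent condition forces SF to be normal to FZ, so FZ runs along (−sin 163°, cos 163°); with |FZ| = 38.6, Z = (9.604, -44.84). Then |VZ| = |Z − V| = 45.86.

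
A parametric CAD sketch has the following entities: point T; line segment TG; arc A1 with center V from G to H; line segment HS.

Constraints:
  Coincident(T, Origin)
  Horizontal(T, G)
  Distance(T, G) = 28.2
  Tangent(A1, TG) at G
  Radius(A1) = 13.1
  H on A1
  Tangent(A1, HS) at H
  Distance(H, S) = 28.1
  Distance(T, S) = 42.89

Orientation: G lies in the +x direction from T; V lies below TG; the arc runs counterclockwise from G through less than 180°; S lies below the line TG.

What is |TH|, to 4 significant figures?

19.62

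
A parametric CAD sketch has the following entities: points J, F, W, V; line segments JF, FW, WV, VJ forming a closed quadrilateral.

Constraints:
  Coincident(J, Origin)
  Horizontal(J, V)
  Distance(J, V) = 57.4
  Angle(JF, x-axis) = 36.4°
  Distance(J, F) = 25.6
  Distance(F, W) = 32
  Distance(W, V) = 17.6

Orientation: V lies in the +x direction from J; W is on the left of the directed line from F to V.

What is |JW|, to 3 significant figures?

55.2

J is at the origin; J and V share the same y with |JV| = 57.4 and V in +x, so V = (57.4, 0). JF runs at 36.4° with |JF| = 25.6, so F = (20.6, 15.2). W is determined by |FW| = 32.0 and |WV| = 17.6 together: it lies at the intersection of circle(F, 32.0) and circle(V, 17.6). With |FV| = 39.8, the foot of the radical line on FV is 28.9 from F and the perpendicular offset is √(32.0² − 28.9²) = 13.8. Taking the left-of-FV solution: W = (52.6, 16.9).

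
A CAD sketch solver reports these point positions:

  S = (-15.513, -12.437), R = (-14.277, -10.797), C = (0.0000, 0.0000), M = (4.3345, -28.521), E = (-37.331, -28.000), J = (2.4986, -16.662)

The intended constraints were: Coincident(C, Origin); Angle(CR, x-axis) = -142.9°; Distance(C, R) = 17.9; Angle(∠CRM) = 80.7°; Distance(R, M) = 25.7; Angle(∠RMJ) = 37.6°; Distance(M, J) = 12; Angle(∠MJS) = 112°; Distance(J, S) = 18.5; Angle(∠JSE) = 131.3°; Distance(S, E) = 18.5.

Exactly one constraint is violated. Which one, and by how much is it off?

Distance(S, E) = 18.5 — off by 8.30.

C = (0.00, 0.00) ✓; CR at -142.9° ✓; |CR| = 17.90 ✓; ∠CRM = 80.70° ✓; |RM| = 25.70 ✓; ∠RMJ = 37.60° ✓; |MJ| = 12.00 ✓; ∠MJS = 112.0° ✓; |JS| = 18.50 ✓; ∠JSE = 131.3° ✓; |SE| = 26.80 ✗.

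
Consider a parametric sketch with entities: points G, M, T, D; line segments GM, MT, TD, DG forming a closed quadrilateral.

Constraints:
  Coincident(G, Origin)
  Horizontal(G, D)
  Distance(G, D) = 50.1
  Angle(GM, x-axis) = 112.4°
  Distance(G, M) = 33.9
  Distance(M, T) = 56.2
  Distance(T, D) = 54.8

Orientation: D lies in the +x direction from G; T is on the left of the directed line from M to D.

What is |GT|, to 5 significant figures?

66.102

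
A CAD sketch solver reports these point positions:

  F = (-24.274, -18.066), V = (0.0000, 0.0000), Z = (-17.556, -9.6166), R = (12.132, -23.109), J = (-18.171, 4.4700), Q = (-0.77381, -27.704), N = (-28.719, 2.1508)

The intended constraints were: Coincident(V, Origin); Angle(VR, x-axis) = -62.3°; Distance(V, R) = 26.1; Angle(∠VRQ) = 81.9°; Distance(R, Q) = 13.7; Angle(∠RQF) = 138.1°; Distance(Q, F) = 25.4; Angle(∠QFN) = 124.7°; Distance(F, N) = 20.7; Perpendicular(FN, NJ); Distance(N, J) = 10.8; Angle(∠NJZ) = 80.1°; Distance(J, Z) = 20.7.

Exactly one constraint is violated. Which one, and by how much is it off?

Distance(J, Z) = 20.7 — off by 6.60.

V = (0.00, 0.00) ✓; VR at -62.30° ✓; |VR| = 26.10 ✓; ∠VRQ = 81.90° ✓; |RQ| = 13.70 ✓; ∠RQF = 138.1° ✓; |QF| = 25.40 ✓; ∠QFN = 124.7° ✓; |FN| = 20.70 ✓; ∠(FN, NJ) = 90.00° ✓; |NJ| = 10.80 ✓; ∠NJZ = 80.10° ✓; |JZ| = 14.10 ✗.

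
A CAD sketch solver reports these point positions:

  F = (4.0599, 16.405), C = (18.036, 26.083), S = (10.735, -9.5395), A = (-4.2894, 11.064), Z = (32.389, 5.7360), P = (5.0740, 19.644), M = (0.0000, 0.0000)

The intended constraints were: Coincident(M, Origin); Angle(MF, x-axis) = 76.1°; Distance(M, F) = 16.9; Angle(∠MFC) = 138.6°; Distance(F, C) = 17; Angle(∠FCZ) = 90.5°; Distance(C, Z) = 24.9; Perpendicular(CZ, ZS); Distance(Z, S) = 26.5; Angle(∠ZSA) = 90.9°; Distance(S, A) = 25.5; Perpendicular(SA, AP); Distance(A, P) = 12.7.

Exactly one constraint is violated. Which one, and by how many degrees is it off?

Perpendicular(SA, AP) — off by 6.40°.

M = (0.00, 0.00) ✓; MF at 76.10° ✓; |MF| = 16.90 ✓; ∠MFC = 138.6° ✓; |FC| = 17.00 ✓; ∠FCZ = 90.50° ✓; |CZ| = 24.90 ✓; ∠(CZ, ZS) = 90.00° ✓; |ZS| = 26.50 ✓; ∠ZSA = 90.90° ✓; |SA| = 25.50 ✓; ∠(SA, AP) = 83.60° ✗; |AP| = 12.70 ✓.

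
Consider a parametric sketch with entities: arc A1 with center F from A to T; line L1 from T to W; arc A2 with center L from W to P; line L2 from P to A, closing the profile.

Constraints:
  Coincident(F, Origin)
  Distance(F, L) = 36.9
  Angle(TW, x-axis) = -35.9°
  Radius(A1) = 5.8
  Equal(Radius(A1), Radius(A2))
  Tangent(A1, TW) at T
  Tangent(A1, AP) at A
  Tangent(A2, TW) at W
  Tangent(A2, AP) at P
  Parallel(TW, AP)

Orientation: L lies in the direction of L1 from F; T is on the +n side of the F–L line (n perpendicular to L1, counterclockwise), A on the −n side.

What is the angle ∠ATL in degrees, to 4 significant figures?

81.07°

F is at the origin and L lies 36.9 along u from F, so L = 36.9·u = (29.89, -21.64). Tangency of A1 to both parallel lines with radius 5.8 puts T and A at F ± 5.8·n: T = (3.401, 4.698), A = (-3.401, -4.698). Then cos ∠ATL = TA·TL / (|TA||TL|), giving 81.07°.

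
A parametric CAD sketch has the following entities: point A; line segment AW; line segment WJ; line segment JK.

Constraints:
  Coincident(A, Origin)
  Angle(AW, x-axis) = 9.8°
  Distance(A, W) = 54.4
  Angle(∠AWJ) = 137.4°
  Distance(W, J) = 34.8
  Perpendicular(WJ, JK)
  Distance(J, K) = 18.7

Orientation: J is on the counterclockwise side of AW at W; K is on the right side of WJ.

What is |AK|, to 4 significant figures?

93.19

A is at the origin; AW runs at 9.8° with length 54.4, so W = 54.4·(cos 9.8°, sin 9.8°) = (53.61, 9.259). ∠AWJ = 137.4°, so WJ runs at 9.8° + (180° − 137.4°) = 52.40° from the x-axis; with |WJ| = 34.8, J = W + 34.8·(cos 52.40°, sin 52.40°) = (74.84, 36.83). WJ is perpendicular to JK; with |JK| = 18.7 on the right of WJ, K = J + 18.7·(0.7923, -0.6101) = (89.66, 25.42). Then |AK| = |K − A| = 93.19.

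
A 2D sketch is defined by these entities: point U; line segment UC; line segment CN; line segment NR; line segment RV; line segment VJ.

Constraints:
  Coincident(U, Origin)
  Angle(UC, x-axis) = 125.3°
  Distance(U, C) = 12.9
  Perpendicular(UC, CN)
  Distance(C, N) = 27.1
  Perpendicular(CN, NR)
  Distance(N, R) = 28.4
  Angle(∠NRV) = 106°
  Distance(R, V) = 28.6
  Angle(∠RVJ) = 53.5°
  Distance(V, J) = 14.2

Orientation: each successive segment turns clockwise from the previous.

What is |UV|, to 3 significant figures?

23.4

U is at the origin; UC runs at 125.3° with length 12.9, so C = (-7.45, 10.5). UC is perpendicular to CN, so CN runs at 35.3°; with |CN| = 27.1, N = (14.7, 26.2). The perpendicularity gives NR at right angles to CN, so NR runs at -54.7°; with |NR| = 28.4, R = (31.1, 3.01). ∠NRV = 106.0° gives RV at -129° from the x-axis; with |RV| = 28.6, V = (13.2, -19.3). Then |UV| = |V − U| = 23.4.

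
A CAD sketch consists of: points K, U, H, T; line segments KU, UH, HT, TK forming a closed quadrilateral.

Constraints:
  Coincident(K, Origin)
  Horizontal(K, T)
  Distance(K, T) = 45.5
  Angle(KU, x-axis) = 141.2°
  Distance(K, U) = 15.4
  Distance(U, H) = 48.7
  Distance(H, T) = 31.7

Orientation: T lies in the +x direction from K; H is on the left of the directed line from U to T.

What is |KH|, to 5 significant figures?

43.697

Checks: K.y = 0.00, T.y = 0.00 ✓; |UH| = 48.70 ✓; |HT| = 31.70 ✓.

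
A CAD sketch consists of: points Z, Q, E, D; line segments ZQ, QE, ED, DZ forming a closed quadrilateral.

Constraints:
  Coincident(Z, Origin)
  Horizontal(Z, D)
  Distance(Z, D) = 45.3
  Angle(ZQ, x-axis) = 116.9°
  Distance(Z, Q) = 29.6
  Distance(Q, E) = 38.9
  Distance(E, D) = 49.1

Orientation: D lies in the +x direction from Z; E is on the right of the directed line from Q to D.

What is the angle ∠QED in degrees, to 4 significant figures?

93.26°

Checks: |QE| = 38.90 ✓; |ED| = 49.10 ✓.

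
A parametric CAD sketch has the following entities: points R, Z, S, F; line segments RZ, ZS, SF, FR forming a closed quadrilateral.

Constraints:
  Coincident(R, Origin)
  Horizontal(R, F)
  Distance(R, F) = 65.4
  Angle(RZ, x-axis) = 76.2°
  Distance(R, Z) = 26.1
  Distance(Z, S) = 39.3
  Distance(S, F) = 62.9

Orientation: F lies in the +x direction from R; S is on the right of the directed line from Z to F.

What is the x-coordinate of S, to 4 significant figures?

4.054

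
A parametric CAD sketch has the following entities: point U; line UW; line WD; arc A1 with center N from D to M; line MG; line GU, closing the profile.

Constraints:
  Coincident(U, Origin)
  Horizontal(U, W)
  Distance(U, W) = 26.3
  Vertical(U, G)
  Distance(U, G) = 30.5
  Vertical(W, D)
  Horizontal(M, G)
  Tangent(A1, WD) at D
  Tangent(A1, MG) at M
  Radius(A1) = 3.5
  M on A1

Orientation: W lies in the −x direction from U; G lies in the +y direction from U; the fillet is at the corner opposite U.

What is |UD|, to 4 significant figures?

37.69

The virtual corner opposite U is at (-26.30, 30.50). The tangent condition forces ND to be normal to WD and the tangent condition forces NM to be normal to MG, with radius 3.5, so the center N sits 3.5 in from both sides at N = (-22.80, 27.00). That places the tangent points at D = (-26.30, 27.00) on WD and M = (-22.80, 30.50) on MG. Then |UD| = |D − U| = 37.69.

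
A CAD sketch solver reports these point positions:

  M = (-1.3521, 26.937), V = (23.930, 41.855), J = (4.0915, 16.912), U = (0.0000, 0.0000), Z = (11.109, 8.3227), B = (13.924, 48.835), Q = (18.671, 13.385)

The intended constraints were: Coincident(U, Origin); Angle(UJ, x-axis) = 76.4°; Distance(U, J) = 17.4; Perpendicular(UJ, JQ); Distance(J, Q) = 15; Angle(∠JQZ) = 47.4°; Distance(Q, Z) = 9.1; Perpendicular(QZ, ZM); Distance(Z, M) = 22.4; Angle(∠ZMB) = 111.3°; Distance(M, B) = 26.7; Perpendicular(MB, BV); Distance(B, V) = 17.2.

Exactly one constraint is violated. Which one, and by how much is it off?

Distance(B, V) = 17.2 — off by 5.00.

U = (0.00, 0.00) ✓; UJ at 76.40° ✓; |UJ| = 17.40 ✓; ∠(UJ, JQ) = 90.00° ✓; |JQ| = 15.00 ✓; ∠JQZ = 47.40° ✓; |QZ| = 9.100 ✓; ∠(QZ, ZM) = 90.00° ✓; |ZM| = 22.40 ✓; ∠ZMB = 111.3° ✓; |MB| = 26.70 ✓; ∠(MB, BV) = 90.00° ✓; |BV| = 12.20 ✗.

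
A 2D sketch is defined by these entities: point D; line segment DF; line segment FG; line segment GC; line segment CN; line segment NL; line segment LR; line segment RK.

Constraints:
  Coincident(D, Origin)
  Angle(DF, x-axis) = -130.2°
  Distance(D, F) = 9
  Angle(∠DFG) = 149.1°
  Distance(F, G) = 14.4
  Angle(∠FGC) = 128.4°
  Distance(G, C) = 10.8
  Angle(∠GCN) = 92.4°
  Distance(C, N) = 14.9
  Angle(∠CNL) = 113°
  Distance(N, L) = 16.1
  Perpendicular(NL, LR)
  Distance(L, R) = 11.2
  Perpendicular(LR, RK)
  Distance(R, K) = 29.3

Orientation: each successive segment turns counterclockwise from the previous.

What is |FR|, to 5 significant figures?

1.0928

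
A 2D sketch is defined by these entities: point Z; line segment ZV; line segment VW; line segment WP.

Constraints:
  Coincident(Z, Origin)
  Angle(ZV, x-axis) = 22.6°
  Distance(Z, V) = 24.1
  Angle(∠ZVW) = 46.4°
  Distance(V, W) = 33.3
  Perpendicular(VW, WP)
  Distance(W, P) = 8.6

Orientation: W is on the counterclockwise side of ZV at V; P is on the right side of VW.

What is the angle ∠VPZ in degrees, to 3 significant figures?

42.9°

Z is at the origin; ZV runs at 22.6° with length 24.1, so V = 24.1·(cos 22.6°, sin 22.6°) = (22.2, 9.26). ∠ZVW = 46.4°, so VW runs at 22.6° + (180° − 46.4°) = 156° from the x-axis; with |VW| = 33.3, W = V + 33.3·(cos 156°, sin 156°) = (-8.22, 22.7). The perpendicularity gives WP at right angles to VW; with |WP| = 8.6 on the right of VW, P = W + 8.6·(0.404, 0.915) = (-4.75, 30.6). Then cos ∠VPZ = PV·PZ / (|PV||PZ|), giving 42.9°.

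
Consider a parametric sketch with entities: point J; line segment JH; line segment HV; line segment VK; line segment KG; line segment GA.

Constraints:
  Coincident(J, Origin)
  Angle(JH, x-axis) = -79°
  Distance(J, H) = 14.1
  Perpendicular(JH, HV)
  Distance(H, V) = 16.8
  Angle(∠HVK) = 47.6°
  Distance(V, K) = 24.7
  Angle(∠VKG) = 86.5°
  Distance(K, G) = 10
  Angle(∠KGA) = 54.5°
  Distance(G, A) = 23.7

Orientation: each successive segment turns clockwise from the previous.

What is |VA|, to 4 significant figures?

7.517

J is at the origin; JH runs at -79.0° with length 14.1, so H = (2.690, -13.84). The perpendicularity gives HV at right angles to JH, so HV runs at -169.0°; with |HV| = 16.8, V = (-13.80, -17.05). ∠HVK = 47.6° gives VK at 58.60° from the x-axis; with |VK| = 24.7, K = (-0.9320, 4.036). ∠VKG = 86.5° gives KG at -34.90° from the x-axis; with |KG| = 10.0, G = (7.270, -1.685). ∠KGA = 54.5° gives GA at -160.4° from the x-axis; with |GA| = 23.7, A = (-15.06, -9.635). Then |VA| = |A − V| = 7.517.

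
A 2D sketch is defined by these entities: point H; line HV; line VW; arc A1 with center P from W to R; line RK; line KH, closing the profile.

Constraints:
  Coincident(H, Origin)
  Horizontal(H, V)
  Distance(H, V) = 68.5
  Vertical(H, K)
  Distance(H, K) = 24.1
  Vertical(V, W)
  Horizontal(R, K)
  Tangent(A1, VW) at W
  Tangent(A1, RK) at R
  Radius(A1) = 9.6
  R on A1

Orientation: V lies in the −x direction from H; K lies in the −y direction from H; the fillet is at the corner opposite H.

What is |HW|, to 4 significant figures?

70.02

H is at the origin; HV is horizontal with |HV| = 68.5 and V on the −x side, so V = (-68.50, 0.000). HK is vertical with |HK| = 24.1 and K on the −y side, so K = (0.000, -24.10). The virtual corner opposite H is at (-68.50, -24.10). Since A1 is tangent to VW there, PW ⟂ VW and tangency of A1 to RK means the radius PR is perpendicular to RK, with radius 9.6, so the center P sits 9.6 in from both sides at P = (-58.90, -14.50). That places the tangent points at W = (-68.50, -14.50) on VW and R = (-58.90, -24.10) on RK. Then |HW| = |W − H| = 70.02.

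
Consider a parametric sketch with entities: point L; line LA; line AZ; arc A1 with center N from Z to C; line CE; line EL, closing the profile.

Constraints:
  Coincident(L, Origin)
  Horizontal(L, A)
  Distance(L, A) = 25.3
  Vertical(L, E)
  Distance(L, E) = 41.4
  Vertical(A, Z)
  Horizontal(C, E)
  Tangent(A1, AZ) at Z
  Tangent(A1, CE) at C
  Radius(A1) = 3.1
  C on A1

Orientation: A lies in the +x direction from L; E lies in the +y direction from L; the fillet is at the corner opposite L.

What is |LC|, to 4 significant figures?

46.98

L is at the origin; L and A share the same y with |LA| = 25.3 and A on the +x side, so A = (25.30, 0.000). LE is vertical with |LE| = 41.4 and E on the +y side, so E = (0.000, 41.40). The virtual corner opposite L is at (25.30, 41.40). Since A1 is tangent to AZ there, NZ ⟂ AZ and tangency of A1 to CE means the radius NC is perpendicular to CE, with radius 3.1, so the center N sits 3.1 in from both sides at N = (22.20, 38.30). That places the tangent points at Z = (25.30, 38.30) on AZ and C = (22.20, 41.40) on CE. Then |LC| = |C − L| = 46.98.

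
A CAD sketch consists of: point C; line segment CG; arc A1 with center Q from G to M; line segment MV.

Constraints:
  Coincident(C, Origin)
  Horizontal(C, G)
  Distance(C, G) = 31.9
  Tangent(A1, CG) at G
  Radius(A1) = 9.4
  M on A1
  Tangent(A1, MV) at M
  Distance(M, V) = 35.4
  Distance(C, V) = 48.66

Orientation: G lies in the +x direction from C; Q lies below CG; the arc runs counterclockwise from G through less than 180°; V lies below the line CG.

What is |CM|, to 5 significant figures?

24.189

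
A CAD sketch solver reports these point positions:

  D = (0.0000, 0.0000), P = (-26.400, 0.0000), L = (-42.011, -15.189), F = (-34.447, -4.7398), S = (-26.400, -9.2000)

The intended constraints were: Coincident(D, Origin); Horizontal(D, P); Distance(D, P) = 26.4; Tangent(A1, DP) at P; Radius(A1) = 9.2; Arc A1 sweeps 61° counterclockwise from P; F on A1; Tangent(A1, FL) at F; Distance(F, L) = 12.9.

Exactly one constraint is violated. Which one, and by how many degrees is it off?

Tangent(A1, FL) at F — off by 6.90°.

D = (0.00, 0.00) ✓; D.y = 0.00, P.y = 0.00 ✓; |DP| = 26.40 ✓; ∠(SP, PD) = 90.00° ✓; |SP| = 9.200 ✓; bearing(S→F) − bearing(S→P) = 61.00° ✓; |SF| = 9.200 ✓; ∠(SF, FL) = 96.90° ✗; |FL| = 12.90 ✓.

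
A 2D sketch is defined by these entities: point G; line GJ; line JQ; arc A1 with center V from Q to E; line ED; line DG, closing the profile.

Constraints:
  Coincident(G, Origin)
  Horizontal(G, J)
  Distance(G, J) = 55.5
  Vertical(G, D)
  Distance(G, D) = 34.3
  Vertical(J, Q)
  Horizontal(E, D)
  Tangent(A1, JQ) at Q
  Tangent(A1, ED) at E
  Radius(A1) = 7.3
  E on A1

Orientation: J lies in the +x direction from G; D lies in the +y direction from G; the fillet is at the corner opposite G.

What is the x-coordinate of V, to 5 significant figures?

48.200

G is at the origin; GJ is horizontal with |GJ| = 55.5 and J on the +x side, so J = (55.500, 0.0000). GD is vertical with |GD| = 34.3 and D on the +y side, so D = (0.0000, 34.300). The virtual corner opposite G is at (55.500, 34.300). A1 meets JQ tangentially, so VQ is at right angles to JQ and the tangent condition forces VE to be normal to ED, with radius 7.3, so the center V sits 7.3 in from both sides at V = (48.200, 27.000). So V.x = 48.200.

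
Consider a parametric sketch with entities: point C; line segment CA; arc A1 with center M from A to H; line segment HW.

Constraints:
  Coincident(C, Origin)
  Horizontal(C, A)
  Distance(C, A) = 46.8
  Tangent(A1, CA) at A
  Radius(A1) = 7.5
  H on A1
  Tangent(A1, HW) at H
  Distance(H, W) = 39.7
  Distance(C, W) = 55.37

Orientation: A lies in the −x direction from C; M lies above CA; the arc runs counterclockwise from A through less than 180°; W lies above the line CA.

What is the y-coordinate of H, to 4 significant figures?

6.112

C is at the origin; C and A share the same y with |CA| = 46.8 and A on the −x side, so A = (-46.80, 0.000). The tangent condition forces MA to be normal to CA, so M = A + (0, 7.5) = (-46.80, 7.500). Since MH ⟂ HW (tangency), |MW| = √(7.5² + 39.7²) = 40.40 regardless of where H sits on A1. So W lies on both circle(C, 55.37) and circle(M, 40.40); the above-CA intersection is W = (-32.08, 45.13). H is the foot of the tangent from W: H = (-39.43, 6.112).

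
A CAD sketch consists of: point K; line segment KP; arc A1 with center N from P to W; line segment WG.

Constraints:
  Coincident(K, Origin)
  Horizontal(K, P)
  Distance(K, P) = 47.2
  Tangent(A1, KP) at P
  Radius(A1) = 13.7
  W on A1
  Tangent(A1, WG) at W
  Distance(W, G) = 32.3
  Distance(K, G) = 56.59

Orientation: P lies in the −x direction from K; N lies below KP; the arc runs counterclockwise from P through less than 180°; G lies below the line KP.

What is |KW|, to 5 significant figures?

61.359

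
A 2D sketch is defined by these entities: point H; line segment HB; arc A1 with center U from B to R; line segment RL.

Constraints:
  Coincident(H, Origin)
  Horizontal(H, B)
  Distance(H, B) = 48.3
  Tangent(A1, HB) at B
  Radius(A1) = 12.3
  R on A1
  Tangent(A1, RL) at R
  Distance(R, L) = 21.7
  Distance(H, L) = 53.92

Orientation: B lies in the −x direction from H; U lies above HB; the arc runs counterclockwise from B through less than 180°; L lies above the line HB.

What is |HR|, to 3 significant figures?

39.0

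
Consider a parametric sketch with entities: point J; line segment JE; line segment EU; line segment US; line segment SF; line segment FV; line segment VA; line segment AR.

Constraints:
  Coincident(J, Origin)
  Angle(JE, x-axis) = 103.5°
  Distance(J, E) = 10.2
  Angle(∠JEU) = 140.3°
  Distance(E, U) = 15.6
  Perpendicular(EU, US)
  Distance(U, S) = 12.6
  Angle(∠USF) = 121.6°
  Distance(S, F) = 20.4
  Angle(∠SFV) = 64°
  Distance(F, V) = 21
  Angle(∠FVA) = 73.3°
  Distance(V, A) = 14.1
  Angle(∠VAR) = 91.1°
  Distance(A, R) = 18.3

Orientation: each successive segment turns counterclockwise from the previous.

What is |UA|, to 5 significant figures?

7.5684

J is at the origin; JE runs at 103.5° with length 10.2, so E = (-2.3811, 9.9182). ∠JEU = 140.3° gives EU at 143.20° from the x-axis; with |EU| = 15.6, U = (-14.873, 19.263). EU ⟂ US, so US runs at -126.80°; with |US| = 12.6, S = (-22.420, 9.1737). ∠USF = 121.6° gives SF at -68.400° from the x-axis; with |SF| = 20.4, F = (-14.911, -9.7937). ∠SFV = 64.0° gives FV at 47.600° from the x-axis; with |FV| = 21.0, V = (-0.75016, 5.7138). ∠FVA = 73.3° gives VA at 154.30° from the x-axis; with |VA| = 14.1, A = (-13.455, 11.828). Then |UA| = |A − U| = 7.5684.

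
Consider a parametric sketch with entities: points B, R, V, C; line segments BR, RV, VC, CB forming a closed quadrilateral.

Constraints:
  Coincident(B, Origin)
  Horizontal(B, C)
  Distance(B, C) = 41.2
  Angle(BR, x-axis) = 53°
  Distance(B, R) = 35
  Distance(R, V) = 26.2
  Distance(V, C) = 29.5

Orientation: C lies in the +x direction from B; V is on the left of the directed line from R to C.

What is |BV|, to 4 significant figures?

55.37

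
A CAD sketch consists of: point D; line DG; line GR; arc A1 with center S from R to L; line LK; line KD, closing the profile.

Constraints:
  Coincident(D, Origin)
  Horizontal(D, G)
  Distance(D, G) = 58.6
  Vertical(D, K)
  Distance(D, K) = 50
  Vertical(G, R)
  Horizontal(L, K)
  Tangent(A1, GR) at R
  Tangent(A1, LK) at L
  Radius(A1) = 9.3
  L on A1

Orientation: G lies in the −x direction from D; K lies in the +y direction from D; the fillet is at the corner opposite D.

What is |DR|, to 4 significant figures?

71.35

D is at the origin; DG is horizontal with |DG| = 58.6 and G on the −x side, so G = (-58.60, 0.000). D and K share the same x with |DK| = 50.0 and K on the +y side, so K = (0.000, 50.00). The virtual corner opposite D is at (-58.60, 50.00). Tangency of A1 to GR means the radius SR is perpendicular to GR and A1 meets LK tangentially, so SL is at right angles to LK, with radius 9.3, so the center S sits 9.3 in from both sides at S = (-49.30, 40.70). That places the tangent points at R = (-58.60, 40.70) on GR and L = (-49.30, 50.00) on LK. Then |DR| = |R − D| = 71.35.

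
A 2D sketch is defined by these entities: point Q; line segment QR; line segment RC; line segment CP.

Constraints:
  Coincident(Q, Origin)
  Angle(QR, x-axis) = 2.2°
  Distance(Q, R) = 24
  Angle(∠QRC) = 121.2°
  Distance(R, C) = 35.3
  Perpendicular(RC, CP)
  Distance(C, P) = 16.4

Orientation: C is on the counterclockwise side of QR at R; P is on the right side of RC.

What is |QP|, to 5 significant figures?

60.350

Q is at the origin; QR runs at 2.2° with length 24.0, so R = 24.0·(cos 2.2°, sin 2.2°) = (23.982, 0.92131). ∠QRC = 121.2°, so RC runs at 2.2° + (180° − 121.2°) = 61.000° from the x-axis; with |RC| = 35.3, C = R + 35.3·(cos 61.000°, sin 61.000°) = (41.096, 31.795). RC is perpendicular to CP; with |CP| = 16.4 on the right of RC, P = C + 16.4·(0.87462, -0.48481) = (55.440, 23.845). Then |QP| = |P − Q| = 60.350.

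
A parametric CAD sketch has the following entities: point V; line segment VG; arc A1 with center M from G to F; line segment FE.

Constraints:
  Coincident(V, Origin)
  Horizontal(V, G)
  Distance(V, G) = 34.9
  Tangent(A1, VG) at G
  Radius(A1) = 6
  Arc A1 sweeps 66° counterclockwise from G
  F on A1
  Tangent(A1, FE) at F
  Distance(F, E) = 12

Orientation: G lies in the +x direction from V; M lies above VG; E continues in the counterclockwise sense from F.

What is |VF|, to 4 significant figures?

40.54

V is at the origin; V and G share the same y with |VG| = 34.9 and G on the +x side, so G = (34.90, 0.000). The tangent condition forces MG to be normal to VG, so M = G + (0, 6) = (34.90, 6.000). On A1, G sits at bearing -90° from M; a 66° counterclockwise sweep puts F at bearing -24°, so F = M + 6.0·(cos -24°, sin -24°) = (40.38, 3.560). Then |VF| = |F − V| = 40.54.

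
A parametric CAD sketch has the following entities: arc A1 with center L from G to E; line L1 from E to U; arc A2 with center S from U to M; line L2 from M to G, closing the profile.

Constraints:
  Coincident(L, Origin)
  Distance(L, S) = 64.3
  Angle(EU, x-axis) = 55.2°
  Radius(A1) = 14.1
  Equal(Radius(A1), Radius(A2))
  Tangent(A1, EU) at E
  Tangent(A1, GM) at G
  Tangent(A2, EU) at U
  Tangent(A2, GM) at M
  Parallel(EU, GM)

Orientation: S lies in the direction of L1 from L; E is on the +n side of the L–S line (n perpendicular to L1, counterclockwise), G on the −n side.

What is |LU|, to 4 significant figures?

65.83

Tangency of A1 to both parallel lines with radius 14.1 puts E and G at L ± 14.1·n: E = (-11.58, 8.047), G = (11.58, -8.047). Equal radii place U and M the same way about S: U = S + 14.1·n = (25.12, 60.85), M = S − 14.1·n = (48.28, 44.75). Then |LU| = |U − L| = 65.83.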